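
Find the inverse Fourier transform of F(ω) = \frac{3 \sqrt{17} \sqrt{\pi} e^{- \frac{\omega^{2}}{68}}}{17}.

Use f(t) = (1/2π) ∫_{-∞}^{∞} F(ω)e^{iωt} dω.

f(t) = 3 e^{- 17 t^{2}}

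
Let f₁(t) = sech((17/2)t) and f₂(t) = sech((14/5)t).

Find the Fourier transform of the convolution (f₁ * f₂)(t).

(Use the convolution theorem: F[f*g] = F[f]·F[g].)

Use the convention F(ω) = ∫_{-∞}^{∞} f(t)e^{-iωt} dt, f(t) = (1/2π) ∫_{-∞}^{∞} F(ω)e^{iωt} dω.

F[f₁*f₂](ω) = \frac{5 \pi^{2}}{119 \cosh{\left(\frac{\pi \omega}{17} \right)} \cosh{\left(\frac{5 \pi \omega}{28} \right)}}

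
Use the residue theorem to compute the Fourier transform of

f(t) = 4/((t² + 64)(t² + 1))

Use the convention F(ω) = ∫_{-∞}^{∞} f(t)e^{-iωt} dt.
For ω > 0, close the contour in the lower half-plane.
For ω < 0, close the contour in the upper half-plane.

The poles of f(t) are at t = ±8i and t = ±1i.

Let g(z) = f(z)e^{-iωz}; for large |z| the factor e^{-iωz} decays in the lower half-plane when ω > 0 and in the upper half-plane when ω < 0.

Case ω > 0 (lower half-plane, clockwise contour ⇒ F(ω) = -2πi·ΣRes):
  Res_{z = - 8 i} g(z) = - \frac{i e^{- 8 \omega}}{252}
  Res_{z = - i} g(z) = \frac{2 i e^{- \omega}}{63}
  F(ω) = -2πi·ΣRes = \frac{\pi \left(8 e^{7 \omega} - 1\right) e^{- 8 \omega}}{126}

Case ω < 0 (upper half-plane, counterclockwise contour ⇒ F(ω) = +2πi·ΣRes):
  Res_{z = 8 i} g(z) = \frac{i e^{8 \omega}}{252}
  Res_{z = i} g(z) = - \frac{2 i e^{\omega}}{63}
  F(ω) = 2πi·ΣRes = \frac{\pi \left(8 - e^{7 \omega}\right) e^{\omega}}{126}

Both cases combine into a single formula in |ω|:

F(ω) = \frac{\pi \left(8 e^{7 \left|{\omega}\right|} - 1\right) e^{- 8 \left|{\omega}\right|}}{126}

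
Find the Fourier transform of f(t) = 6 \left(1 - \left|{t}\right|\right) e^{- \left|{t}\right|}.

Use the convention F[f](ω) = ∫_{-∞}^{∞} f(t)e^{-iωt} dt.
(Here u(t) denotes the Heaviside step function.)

F(ω) = \frac{24 \omega^{2}}{\left(\omega^{2} + 1\right)^{2}}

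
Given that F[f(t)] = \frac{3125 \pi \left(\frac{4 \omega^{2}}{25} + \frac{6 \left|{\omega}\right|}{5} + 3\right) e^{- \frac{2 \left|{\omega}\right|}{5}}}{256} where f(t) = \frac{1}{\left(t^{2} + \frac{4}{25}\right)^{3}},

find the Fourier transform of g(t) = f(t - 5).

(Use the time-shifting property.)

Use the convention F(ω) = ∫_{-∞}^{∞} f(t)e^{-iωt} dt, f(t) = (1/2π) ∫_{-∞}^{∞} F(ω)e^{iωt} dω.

F[g](ω) = \frac{125 \pi \left(4 \omega^{2} + 30 \left|{\omega}\right| + 75\right) e^{- 5 i \omega - \frac{2 \left|{\omega}\right|}{5}}}{256}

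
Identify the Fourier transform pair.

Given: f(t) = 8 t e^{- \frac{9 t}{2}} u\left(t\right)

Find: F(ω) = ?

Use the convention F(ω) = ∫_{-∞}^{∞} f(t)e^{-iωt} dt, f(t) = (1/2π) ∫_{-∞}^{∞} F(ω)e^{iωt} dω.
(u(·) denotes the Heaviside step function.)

F(ω) = \frac{32}{\left(2 i \omega + 9\right)^{2}}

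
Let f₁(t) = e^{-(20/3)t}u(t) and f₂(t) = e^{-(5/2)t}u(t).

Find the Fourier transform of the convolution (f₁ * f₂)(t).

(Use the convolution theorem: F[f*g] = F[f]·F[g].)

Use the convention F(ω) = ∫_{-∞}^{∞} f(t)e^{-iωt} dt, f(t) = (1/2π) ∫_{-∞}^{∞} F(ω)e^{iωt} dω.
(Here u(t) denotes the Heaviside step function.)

F[f₁*f₂](ω) = \frac{6}{- 6 \omega^{2} + 55 i \omega + 100}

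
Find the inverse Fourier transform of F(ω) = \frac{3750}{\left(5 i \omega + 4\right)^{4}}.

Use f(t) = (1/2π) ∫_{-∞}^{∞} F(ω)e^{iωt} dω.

f(t) = t^{3} e^{- \frac{4 t}{5}} u\left(t\right)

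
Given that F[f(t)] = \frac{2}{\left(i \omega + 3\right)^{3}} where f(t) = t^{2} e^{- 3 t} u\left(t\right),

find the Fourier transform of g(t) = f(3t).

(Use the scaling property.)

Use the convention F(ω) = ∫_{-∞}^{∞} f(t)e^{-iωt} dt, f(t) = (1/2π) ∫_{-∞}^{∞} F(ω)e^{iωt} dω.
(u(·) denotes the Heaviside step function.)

F[g](ω) = \frac{18}{\left(i \omega + 9\right)^{3}}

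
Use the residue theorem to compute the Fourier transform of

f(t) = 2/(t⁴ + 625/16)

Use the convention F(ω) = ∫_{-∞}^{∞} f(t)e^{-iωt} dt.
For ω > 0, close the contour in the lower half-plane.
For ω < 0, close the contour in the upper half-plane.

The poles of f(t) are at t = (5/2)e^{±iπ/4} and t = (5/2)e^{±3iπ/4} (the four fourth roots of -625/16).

Let g(z) = f(z)e^{-iωz}; for large |z| the factor e^{-iωz} decays in the lower half-plane when ω > 0 and in the upper half-plane when ω < 0.

Case ω > 0 (lower half-plane, clockwise contour ⇒ F(ω) = -2πi·ΣRes):
  Res_{z = - \frac{5 \sqrt{2}}{4} - \frac{5 \sqrt{2} i}{4}} g(z) = \frac{2 \sqrt{2} \left(1 + i\right) e^{\frac{5 \sqrt{2} \omega \left(-1 + i\right)}{4}}}{125}
  Res_{z = \frac{5 \sqrt{2}}{4} - \frac{5 \sqrt{2} i}{4}} g(z) = \frac{2 \sqrt{2} \left(-1 + i\right) e^{- \frac{5 \sqrt{2} \omega \left(1 + i\right)}{4}}}{125}
  F(ω) = -2πi·ΣRes = \frac{4 \sqrt{2} \pi \left(\left(1 - i\right) e^{\frac{5 \sqrt{2} i \omega}{2}} + 1 + i\right) e^{- \frac{5 \sqrt{2} \omega \left(1 + i\right)}{4}}}{125} = \frac{16 \pi e^{- \frac{5 \sqrt{2} \omega}{4}} \sin{\left(\frac{5 \sqrt{2} \omega}{4} + \frac{\pi}{4} \right)}}{125}

Case ω < 0 (upper half-plane, counterclockwise contour ⇒ F(ω) = +2πi·ΣRes):
  Res_{z = \frac{5 \sqrt{2}}{4} + \frac{5 \sqrt{2} i}{4}} g(z) = - \frac{2 \sqrt{2} \left(1 + i\right) e^{\frac{5 \sqrt{2} \omega \left(1 - i\right)}{4}}}{125}
  Res_{z = - \frac{5 \sqrt{2}}{4} + \frac{5 \sqrt{2} i}{4}} g(z) = \frac{2 \sqrt{2} \left(1 - i\right) e^{\frac{5 \sqrt{2} \omega \left(1 + i\right)}{4}}}{125}
  F(ω) = 2πi·ΣRes = - \frac{4 \sqrt{2} i \pi \left(\left(1 + i\right) e^{\frac{5 \sqrt{2} \omega \left(1 - i\right)}{4}} - \left(1 - i\right) e^{\frac{5 \sqrt{2} \omega \left(1 + i\right)}{4}}\right)}{125} = \frac{16 \pi e^{\frac{5 \sqrt{2} \omega}{4}} \cos{\left(\frac{5 \sqrt{2} \omega}{4} + \frac{\pi}{4} \right)}}{125}

Both cases combine into a single formula in |ω|:

F(ω) = \frac{16 \pi e^{- \frac{5 \sqrt{2} \left|{\omega}\right|}{4}} \sin{\left(\frac{5 \sqrt{2} \left|{\omega}\right|}{4} + \frac{\pi}{4} \right)}}{125}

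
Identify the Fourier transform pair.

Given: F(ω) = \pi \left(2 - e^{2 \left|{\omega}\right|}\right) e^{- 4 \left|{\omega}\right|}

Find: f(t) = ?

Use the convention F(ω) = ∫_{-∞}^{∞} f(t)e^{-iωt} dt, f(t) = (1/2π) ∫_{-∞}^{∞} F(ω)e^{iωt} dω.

f(t) = \frac{6 t^{2}}{\left(t^{2} + 4\right) \left(t^{2} + 16\right)}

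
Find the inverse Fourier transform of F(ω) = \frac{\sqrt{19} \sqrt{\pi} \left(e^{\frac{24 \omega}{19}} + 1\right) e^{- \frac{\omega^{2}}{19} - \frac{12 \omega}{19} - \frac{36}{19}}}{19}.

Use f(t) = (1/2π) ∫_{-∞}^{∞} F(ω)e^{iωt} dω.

f(t) = e^{- \frac{19 t^{2}}{4}} \cos{\left(6 t \right)}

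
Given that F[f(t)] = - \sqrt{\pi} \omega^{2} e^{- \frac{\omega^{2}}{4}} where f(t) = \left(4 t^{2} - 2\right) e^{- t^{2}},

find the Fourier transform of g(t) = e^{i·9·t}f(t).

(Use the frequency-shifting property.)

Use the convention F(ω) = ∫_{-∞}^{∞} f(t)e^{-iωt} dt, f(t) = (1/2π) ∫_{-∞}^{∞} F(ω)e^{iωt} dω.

F[g](ω) = - \sqrt{\pi} \left(\omega - 9\right)^{2} e^{- \frac{\left(\omega - 9\right)^{2}}{4}}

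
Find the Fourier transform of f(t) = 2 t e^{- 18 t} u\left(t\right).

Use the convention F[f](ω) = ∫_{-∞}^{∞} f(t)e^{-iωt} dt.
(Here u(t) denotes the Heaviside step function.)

F(ω) = \frac{2}{\left(i \omega + 18\right)^{2}}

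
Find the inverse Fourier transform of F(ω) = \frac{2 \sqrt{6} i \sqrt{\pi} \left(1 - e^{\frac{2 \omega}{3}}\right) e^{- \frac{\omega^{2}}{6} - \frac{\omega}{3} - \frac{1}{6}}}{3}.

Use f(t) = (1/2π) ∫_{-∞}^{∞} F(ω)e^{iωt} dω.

f(t) = 4 e^{- \frac{3 t^{2}}{2}} \sin{\left(t \right)}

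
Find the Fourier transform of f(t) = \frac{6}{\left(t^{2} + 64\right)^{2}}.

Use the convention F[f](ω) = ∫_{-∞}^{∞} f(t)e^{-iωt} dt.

F(ω) = \frac{3 \pi \left(8 \left|{\omega}\right| + 1\right) e^{- 8 \left|{\omega}\right|}}{512}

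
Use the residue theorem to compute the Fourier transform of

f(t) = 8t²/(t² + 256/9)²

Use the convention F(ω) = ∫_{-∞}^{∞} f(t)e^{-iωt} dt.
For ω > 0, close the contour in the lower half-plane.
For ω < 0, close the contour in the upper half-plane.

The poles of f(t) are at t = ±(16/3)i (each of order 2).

Let g(z) = f(z)e^{-iωz}; for large |z| the factor e^{-iωz} decays in the lower half-plane when ω > 0 and in the upper half-plane when ω < 0.

Case ω > 0 (lower half-plane, clockwise contour ⇒ F(ω) = -2πi·ΣRes):
  Res_{z = - \frac{16 i}{3}} g(z) = \frac{i \left(3 - 16 \omega\right) e^{- \frac{16 \omega}{3}}}{8} (pole of order 2)
  F(ω) = -2πi·ΣRes = \frac{\pi \left(3 - 16 \omega\right) e^{- \frac{16 \omega}{3}}}{4}

Case ω < 0 (upper half-plane, counterclockwise contour ⇒ F(ω) = +2πi·ΣRes):
  Res_{z = \frac{16 i}{3}} g(z) = \frac{i \left(- 16 \omega - 3\right) e^{\frac{16 \omega}{3}}}{8} (pole of order 2)
  F(ω) = 2πi·ΣRes = \frac{\pi \left(16 \omega + 3\right) e^{\frac{16 \omega}{3}}}{4}

Both cases combine into a single formula in |ω|:

F(ω) = \frac{\pi \left(3 - 16 \left|{\omega}\right|\right) e^{- \frac{16 \left|{\omega}\right|}{3}}}{4}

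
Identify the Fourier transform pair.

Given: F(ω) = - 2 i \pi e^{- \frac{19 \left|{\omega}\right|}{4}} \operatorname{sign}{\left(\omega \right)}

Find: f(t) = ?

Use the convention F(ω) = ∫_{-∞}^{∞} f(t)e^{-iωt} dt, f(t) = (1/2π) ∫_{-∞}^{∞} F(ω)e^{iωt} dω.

f(t) = \frac{2 t}{t^{2} + \frac{361}{16}}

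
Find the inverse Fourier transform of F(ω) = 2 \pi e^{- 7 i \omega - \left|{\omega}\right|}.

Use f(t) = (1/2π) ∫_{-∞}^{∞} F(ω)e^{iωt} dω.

f(t) = \frac{2}{\left(t - 7\right)^{2} + 1}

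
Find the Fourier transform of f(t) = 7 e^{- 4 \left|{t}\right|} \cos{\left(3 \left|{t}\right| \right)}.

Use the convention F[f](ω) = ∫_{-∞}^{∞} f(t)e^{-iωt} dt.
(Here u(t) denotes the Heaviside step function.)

F(ω) = \frac{56 \left(\omega^{2} + 25\right)}{\omega^{4} + 14 \omega^{2} + 625}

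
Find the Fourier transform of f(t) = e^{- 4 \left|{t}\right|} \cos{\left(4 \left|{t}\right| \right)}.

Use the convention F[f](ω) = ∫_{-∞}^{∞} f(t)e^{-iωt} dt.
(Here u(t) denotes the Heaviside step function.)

F(ω) = \frac{8 \left(\omega^{2} + 32\right)}{\omega^{4} + 1024}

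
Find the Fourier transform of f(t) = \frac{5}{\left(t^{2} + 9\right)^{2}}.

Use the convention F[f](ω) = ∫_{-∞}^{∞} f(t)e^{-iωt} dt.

F(ω) = \frac{5 \pi \left(3 \left|{\omega}\right| + 1\right) e^{- 3 \left|{\omega}\right|}}{54}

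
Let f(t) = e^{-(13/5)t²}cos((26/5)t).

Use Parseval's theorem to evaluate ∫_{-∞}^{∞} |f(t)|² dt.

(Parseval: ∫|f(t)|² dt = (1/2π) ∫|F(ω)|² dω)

∫|f(t)|² dt = \frac{\sqrt{130} \sqrt{\pi} \left(1 + e^{\frac{26}{5}}\right)}{52 e^{\frac{26}{5}}}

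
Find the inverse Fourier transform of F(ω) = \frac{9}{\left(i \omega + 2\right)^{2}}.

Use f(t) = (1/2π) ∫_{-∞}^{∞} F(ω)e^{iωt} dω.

f(t) = 9 t e^{- 2 t} u\left(t\right)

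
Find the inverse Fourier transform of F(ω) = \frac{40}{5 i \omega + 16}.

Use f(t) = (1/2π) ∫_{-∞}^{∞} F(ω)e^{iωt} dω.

f(t) = 8 e^{- \frac{16 t}{5}} u\left(t\right)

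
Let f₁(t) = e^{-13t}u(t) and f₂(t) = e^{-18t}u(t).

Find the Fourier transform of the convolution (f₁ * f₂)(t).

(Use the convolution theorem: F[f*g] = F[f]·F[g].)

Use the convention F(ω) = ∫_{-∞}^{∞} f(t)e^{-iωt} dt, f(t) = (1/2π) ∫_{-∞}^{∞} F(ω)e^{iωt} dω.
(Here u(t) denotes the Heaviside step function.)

F[f₁*f₂](ω) = \frac{1}{\left(i \omega + 13\right) \left(i \omega + 18\right)}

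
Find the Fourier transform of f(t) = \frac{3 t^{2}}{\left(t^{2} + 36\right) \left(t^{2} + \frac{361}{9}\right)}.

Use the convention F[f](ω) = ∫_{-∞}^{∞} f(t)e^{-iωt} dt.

F(ω) = - \frac{162 \pi e^{- 6 \left|{\omega}\right|}}{37} + \frac{171 \pi e^{- \frac{19 \left|{\omega}\right|}{3}}}{37}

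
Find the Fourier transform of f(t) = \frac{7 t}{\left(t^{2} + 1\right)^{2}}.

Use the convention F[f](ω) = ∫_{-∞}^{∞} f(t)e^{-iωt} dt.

F(ω) = - \frac{7 i \pi \omega e^{- \left|{\omega}\right|}}{2}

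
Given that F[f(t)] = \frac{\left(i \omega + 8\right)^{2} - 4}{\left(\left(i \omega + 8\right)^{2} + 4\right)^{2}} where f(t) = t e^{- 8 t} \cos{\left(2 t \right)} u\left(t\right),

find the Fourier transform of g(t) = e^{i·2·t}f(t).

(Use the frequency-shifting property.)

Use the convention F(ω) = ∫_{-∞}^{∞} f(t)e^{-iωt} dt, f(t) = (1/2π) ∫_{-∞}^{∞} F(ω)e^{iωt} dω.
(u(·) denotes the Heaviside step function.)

F[g](ω) = \frac{\left(i \left(\omega - 2\right) + 8\right)^{2} - 4}{\left(\left(i \left(\omega - 2\right) + 8\right)^{2} + 4\right)^{2}}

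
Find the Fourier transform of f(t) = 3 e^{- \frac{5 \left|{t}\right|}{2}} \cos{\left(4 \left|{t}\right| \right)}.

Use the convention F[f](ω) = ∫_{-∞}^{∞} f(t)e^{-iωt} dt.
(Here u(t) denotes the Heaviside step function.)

F(ω) = \frac{60 \left(4 \omega^{2} + 89\right)}{16 \omega^{4} - 312 \omega^{2} + 7921}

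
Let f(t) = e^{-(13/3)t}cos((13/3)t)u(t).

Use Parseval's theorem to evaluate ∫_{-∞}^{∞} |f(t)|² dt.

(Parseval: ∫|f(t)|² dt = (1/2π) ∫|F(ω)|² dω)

∫|f(t)|² dt = \frac{9}{104}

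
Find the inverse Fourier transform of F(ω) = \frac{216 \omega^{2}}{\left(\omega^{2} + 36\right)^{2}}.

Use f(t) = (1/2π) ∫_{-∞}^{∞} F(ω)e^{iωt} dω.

f(t) = 9 \left(1 - 6 \left|{t}\right|\right) e^{- 6 \left|{t}\right|}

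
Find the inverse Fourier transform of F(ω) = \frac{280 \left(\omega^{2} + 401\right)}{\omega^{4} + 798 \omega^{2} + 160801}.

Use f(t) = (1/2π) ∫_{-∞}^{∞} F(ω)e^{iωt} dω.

f(t) = 7 e^{- 20 \left|{t}\right|} \cos{\left(\left|{t}\right| \right)}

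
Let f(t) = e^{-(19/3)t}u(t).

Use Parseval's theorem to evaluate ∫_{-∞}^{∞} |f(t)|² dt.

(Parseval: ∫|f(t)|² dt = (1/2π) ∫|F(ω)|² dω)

∫|f(t)|² dt = \frac{3}{38}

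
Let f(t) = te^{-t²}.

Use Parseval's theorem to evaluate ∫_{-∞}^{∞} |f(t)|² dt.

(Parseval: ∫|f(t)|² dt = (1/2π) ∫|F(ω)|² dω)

∫|f(t)|² dt = \frac{\sqrt{2} \sqrt{\pi}}{8}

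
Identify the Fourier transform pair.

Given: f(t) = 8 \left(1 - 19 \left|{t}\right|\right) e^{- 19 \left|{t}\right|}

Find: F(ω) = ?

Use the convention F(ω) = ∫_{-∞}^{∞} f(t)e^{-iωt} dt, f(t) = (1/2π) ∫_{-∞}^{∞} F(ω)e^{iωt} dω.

F(ω) = \frac{608 \omega^{2}}{\left(\omega^{2} + 361\right)^{2}}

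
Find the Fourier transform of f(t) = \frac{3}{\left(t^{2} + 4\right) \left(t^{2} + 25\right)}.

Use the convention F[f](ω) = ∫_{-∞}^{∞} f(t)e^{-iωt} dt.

F(ω) = \frac{\pi \left(5 e^{3 \left|{\omega}\right|} - 2\right) e^{- 5 \left|{\omega}\right|}}{70}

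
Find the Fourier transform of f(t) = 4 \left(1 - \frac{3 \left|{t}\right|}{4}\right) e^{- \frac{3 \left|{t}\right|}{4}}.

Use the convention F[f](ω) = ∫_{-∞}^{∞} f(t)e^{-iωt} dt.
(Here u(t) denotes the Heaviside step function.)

F(ω) = \frac{3072 \omega^{2}}{\left(16 \omega^{2} + 9\right)^{2}}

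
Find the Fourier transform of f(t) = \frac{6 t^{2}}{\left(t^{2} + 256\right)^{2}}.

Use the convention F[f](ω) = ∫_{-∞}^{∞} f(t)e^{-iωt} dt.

F(ω) = \frac{3 \pi \left(1 - 16 \left|{\omega}\right|\right) e^{- 16 \left|{\omega}\right|}}{16}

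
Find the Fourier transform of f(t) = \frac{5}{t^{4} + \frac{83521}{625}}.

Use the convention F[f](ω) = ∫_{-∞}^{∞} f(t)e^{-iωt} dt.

F(ω) = \frac{625 \pi e^{- \frac{17 \sqrt{2} \left|{\omega}\right|}{10}} \sin{\left(\frac{17 \sqrt{2} \left|{\omega}\right|}{10} + \frac{\pi}{4} \right)}}{4913}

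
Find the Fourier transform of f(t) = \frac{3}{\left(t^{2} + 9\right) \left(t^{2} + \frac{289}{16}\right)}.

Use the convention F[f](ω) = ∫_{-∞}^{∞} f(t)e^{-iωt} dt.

F(ω) = \frac{16 \pi e^{- 3 \left|{\omega}\right|}}{145} - \frac{192 \pi e^{- \frac{17 \left|{\omega}\right|}{4}}}{2465}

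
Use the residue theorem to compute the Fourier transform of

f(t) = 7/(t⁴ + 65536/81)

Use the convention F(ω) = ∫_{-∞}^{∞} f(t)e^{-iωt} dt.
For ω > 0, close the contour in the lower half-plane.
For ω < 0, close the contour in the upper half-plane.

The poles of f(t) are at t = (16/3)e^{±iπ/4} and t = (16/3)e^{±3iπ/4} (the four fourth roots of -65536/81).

Let g(z) = f(z)e^{-iωz}; for large |z| the factor e^{-iωz} decays in the lower half-plane when ω > 0 and in the upper half-plane when ω < 0.

Case ω > 0 (lower half-plane, clockwise contour ⇒ F(ω) = -2πi·ΣRes):
  Res_{z = - \frac{8 \sqrt{2}}{3} - \frac{8 \sqrt{2} i}{3}} g(z) = \frac{189 \sqrt{2} i \left(1 - i\right) e^{\frac{8 \sqrt{2} \omega \left(-1 + i\right)}{3}}}{32768}
  Res_{z = \frac{8 \sqrt{2}}{3} - \frac{8 \sqrt{2} i}{3}} g(z) = \frac{189 \sqrt{2} i \left(1 + i\right) e^{- \frac{8 \sqrt{2} \omega \left(1 + i\right)}{3}}}{32768}
  F(ω) = -2πi·ΣRes = \frac{189 \sqrt{2} \pi \left(1 - i\right) \left(e^{\frac{16 \sqrt{2} i \omega}{3}} + i\right) e^{- \frac{8 \sqrt{2} \omega \left(1 + i\right)}{3}}}{16384} = \frac{189 \sqrt{2} \pi \left(\sin{\left(\frac{8 \sqrt{2} \omega}{3} \right)} + \cos{\left(\frac{8 \sqrt{2} \omega}{3} \right)}\right) e^{- \frac{8 \sqrt{2} \omega}{3}}}{8192}

Case ω < 0 (upper half-plane, counterclockwise contour ⇒ F(ω) = +2πi·ΣRes):
  Res_{z = \frac{8 \sqrt{2}}{3} + \frac{8 \sqrt{2} i}{3}} g(z) = \frac{189 \sqrt{2} i \left(-1 + i\right) e^{\frac{8 \sqrt{2} \omega \left(1 - i\right)}{3}}}{32768}
  Res_{z = - \frac{8 \sqrt{2}}{3} + \frac{8 \sqrt{2} i}{3}} g(z) = \frac{189 \sqrt{2} \left(1 - i\right) e^{\frac{8 \sqrt{2} \omega \left(1 + i\right)}{3}}}{32768}
  F(ω) = 2πi·ΣRes = - \frac{189 \sqrt{2} i \pi \left(i \left(1 - i\right) e^{\frac{8 \sqrt{2} \omega \left(1 - i\right)}{3}} - \left(1 - i\right) e^{\frac{8 \sqrt{2} \omega \left(1 + i\right)}{3}}\right)}{16384} = \frac{189 \sqrt{2} \pi \left(- \sin{\left(\frac{8 \sqrt{2} \omega}{3} \right)} + \cos{\left(\frac{8 \sqrt{2} \omega}{3} \right)}\right) e^{\frac{8 \sqrt{2} \omega}{3}}}{8192}

Both cases combine into a single formula in |ω|:

F(ω) = \frac{189 \sqrt{2} \pi \left(\sin{\left(\frac{8 \sqrt{2} \left|{\omega}\right|}{3} \right)} + \cos{\left(\frac{8 \sqrt{2} \left|{\omega}\right|}{3} \right)}\right) e^{- \frac{8 \sqrt{2} \left|{\omega}\right|}{3}}}{8192}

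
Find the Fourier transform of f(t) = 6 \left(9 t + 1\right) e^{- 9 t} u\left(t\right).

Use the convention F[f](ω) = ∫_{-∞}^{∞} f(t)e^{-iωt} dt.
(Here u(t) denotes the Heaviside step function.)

F(ω) = \frac{6 \left(- i \omega - 18\right)}{\omega^{2} - 18 i \omega - 81}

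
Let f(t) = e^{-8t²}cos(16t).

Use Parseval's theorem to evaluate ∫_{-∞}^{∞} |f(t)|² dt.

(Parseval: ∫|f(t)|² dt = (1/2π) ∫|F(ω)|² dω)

∫|f(t)|² dt = \frac{\sqrt{\pi} \left(1 + e^{16}\right)}{8 e^{16}}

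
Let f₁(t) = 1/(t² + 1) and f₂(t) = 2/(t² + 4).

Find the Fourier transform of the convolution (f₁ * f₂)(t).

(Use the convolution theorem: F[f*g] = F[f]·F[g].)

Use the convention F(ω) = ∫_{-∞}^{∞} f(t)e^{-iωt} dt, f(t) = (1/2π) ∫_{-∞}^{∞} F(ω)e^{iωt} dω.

F[f₁*f₂](ω) = \pi^{2} e^{- 3 \left|{\omega}\right|}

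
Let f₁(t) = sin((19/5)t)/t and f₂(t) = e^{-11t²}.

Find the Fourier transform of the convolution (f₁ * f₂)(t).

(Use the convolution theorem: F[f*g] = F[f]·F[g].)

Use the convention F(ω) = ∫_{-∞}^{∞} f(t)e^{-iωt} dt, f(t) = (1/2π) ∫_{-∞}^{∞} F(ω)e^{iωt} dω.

F[f₁*f₂](ω) = \begin{cases} \frac{\sqrt{11} \pi^{\frac{3}{2}} e^{- \frac{\omega^{2}}{44}}}{11} & \text{for}\: \omega > - \frac{19}{5} \wedge \omega < \frac{19}{5} \\0 & \text{otherwise} \end{cases}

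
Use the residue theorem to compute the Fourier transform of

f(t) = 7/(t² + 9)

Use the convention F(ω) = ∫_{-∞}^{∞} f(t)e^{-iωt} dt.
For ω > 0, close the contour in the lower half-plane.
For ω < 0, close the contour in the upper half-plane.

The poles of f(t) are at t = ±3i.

Let g(z) = f(z)e^{-iωz}; for large |z| the factor e^{-iωz} decays in the lower half-plane when ω > 0 and in the upper half-plane when ω < 0.

Case ω > 0 (lower half-plane, clockwise contour ⇒ F(ω) = -2πi·ΣRes):
  Res_{z = - 3 i} g(z) = \frac{7 i e^{- 3 \omega}}{6}
  F(ω) = -2πi·ΣRes = \frac{7 \pi e^{- 3 \omega}}{3}

Case ω < 0 (upper half-plane, counterclockwise contour ⇒ F(ω) = +2πi·ΣRes):
  Res_{z = 3 i} g(z) = - \frac{7 i e^{3 \omega}}{6}
  F(ω) = 2πi·ΣRes = \frac{7 \pi e^{3 \omega}}{3}

Both cases combine into a single formula in |ω|:

F(ω) = \frac{7 \pi e^{- 3 \left|{\omega}\right|}}{3}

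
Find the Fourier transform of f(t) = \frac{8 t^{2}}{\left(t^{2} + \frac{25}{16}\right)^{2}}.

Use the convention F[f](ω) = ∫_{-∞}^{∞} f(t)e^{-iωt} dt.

F(ω) = \frac{4 \pi \left(4 - 5 \left|{\omega}\right|\right) e^{- \frac{5 \left|{\omega}\right|}{4}}}{5}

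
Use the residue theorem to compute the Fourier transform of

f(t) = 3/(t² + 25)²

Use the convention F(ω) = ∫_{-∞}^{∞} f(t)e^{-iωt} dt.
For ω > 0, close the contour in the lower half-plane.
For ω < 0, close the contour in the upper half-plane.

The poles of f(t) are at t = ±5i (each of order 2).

Let g(z) = f(z)e^{-iωz}; for large |z| the factor e^{-iωz} decays in the lower half-plane when ω > 0 and in the upper half-plane when ω < 0.

Case ω > 0 (lower half-plane, clockwise contour ⇒ F(ω) = -2πi·ΣRes):
  Res_{z = - 5 i} g(z) = \frac{3 i \left(5 \omega + 1\right) e^{- 5 \omega}}{500} (pole of order 2)
  F(ω) = -2πi·ΣRes = \frac{3 \pi \left(5 \omega + 1\right) e^{- 5 \omega}}{250}

Case ω < 0 (upper half-plane, counterclockwise contour ⇒ F(ω) = +2πi·ΣRes):
  Res_{z = 5 i} g(z) = \frac{3 i \left(5 \omega - 1\right) e^{5 \omega}}{500} (pole of order 2)
  F(ω) = 2πi·ΣRes = \frac{3 \pi \left(1 - 5 \omega\right) e^{5 \omega}}{250}

Both cases combine into a single formula in |ω|:

F(ω) = \frac{3 \pi \left(5 \left|{\omega}\right| + 1\right) e^{- 5 \left|{\omega}\right|}}{250}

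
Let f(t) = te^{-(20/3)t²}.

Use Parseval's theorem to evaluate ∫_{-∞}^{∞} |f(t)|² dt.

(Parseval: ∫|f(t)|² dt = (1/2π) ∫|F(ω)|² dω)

∫|f(t)|² dt = \frac{3 \sqrt{30} \sqrt{\pi}}{1600}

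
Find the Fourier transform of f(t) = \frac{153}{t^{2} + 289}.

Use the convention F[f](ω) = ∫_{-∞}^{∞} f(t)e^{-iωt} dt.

F(ω) = 9 \pi e^{- 17 \left|{\omega}\right|}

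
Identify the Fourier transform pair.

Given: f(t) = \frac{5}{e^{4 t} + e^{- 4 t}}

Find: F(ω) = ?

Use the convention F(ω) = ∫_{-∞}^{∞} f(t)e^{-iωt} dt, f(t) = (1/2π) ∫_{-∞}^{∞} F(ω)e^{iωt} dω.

F(ω) = \frac{5 \pi}{8 \cosh{\left(\frac{\pi \omega}{8} \right)}}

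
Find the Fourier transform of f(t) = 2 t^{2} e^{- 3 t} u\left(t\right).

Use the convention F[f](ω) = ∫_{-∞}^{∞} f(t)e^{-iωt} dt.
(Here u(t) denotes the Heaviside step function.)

F(ω) = \frac{4}{\left(i \omega + 3\right)^{3}}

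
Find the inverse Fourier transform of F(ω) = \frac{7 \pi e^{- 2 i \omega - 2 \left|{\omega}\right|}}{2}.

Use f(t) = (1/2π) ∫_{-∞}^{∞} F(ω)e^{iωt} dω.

f(t) = \frac{7}{\left(t - 2\right)^{2} + 4}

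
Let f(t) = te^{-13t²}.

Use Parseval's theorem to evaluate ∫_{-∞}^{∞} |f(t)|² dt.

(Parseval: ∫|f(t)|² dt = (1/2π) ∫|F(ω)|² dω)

∫|f(t)|² dt = \frac{\sqrt{26} \sqrt{\pi}}{1352}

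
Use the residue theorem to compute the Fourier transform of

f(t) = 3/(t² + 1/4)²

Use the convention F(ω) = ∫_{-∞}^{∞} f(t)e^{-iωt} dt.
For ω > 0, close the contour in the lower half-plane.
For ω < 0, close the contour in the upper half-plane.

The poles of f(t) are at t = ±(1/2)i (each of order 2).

Let g(z) = f(z)e^{-iωz}; for large |z| the factor e^{-iωz} decays in the lower half-plane when ω > 0 and in the upper half-plane when ω < 0.

Case ω > 0 (lower half-plane, clockwise contour ⇒ F(ω) = -2πi·ΣRes):
  Res_{z = - \frac{i}{2}} g(z) = 3 i \left(\omega + 2\right) e^{- \frac{\omega}{2}} (pole of order 2)
  F(ω) = -2πi·ΣRes = 6 \pi \left(\omega + 2\right) e^{- \frac{\omega}{2}}

Case ω < 0 (upper half-plane, counterclockwise contour ⇒ F(ω) = +2πi·ΣRes):
  Res_{z = \frac{i}{2}} g(z) = 3 i \left(\omega - 2\right) e^{\frac{\omega}{2}} (pole of order 2)
  F(ω) = 2πi·ΣRes = 6 \pi \left(2 - \omega\right) e^{\frac{\omega}{2}}

Both cases combine into a single formula in |ω|:

F(ω) = 6 \pi \left(\left|{\omega}\right| + 2\right) e^{- \frac{\left|{\omega}\right|}{2}}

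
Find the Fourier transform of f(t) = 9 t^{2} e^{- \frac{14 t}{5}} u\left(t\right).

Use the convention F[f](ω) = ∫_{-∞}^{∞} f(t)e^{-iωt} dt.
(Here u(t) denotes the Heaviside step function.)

F(ω) = \frac{2250}{\left(5 i \omega + 14\right)^{3}}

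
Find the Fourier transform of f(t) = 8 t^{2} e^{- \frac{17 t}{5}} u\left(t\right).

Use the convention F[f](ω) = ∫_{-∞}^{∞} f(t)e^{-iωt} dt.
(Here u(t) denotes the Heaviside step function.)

F(ω) = \frac{2000}{\left(5 i \omega + 17\right)^{3}}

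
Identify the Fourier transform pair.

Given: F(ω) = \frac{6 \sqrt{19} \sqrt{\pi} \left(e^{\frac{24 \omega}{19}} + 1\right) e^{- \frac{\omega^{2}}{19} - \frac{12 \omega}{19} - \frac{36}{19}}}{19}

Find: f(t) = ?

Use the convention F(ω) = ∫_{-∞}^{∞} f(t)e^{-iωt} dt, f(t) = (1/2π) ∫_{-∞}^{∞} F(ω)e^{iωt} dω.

f(t) = 6 e^{- \frac{19 t^{2}}{4}} \cos{\left(6 t \right)}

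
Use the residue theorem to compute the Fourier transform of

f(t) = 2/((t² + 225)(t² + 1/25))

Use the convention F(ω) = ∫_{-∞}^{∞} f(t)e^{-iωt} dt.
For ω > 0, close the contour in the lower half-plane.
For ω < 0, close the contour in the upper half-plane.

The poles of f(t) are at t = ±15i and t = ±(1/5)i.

Let g(z) = f(z)e^{-iωz}; for large |z| the factor e^{-iωz} decays in the lower half-plane when ω > 0 and in the upper half-plane when ω < 0.

Case ω > 0 (lower half-plane, clockwise contour ⇒ F(ω) = -2πi·ΣRes):
  Res_{z = - 15 i} g(z) = - \frac{5 i e^{- 15 \omega}}{16872}
  Res_{z = - \frac{i}{5}} g(z) = \frac{125 i e^{- \frac{\omega}{5}}}{5624}
  F(ω) = -2πi·ΣRes = - \frac{5 \pi e^{- 15 \omega}}{8436} + \frac{125 \pi e^{- \frac{\omega}{5}}}{2812}

Case ω < 0 (upper half-plane, counterclockwise contour ⇒ F(ω) = +2πi·ΣRes):
  Res_{z = 15 i} g(z) = \frac{5 i e^{15 \omega}}{16872}
  Res_{z = \frac{i}{5}} g(z) = - \frac{125 i e^{\frac{\omega}{5}}}{5624}
  F(ω) = 2πi·ΣRes = \frac{5 \pi \left(75 e^{\frac{\omega}{5}} - e^{15 \omega}\right)}{8436}

Both cases combine into a single formula in |ω|:

F(ω) = - \frac{5 \pi e^{- 15 \left|{\omega}\right|}}{8436} + \frac{125 \pi e^{- \frac{\left|{\omega}\right|}{5}}}{2812}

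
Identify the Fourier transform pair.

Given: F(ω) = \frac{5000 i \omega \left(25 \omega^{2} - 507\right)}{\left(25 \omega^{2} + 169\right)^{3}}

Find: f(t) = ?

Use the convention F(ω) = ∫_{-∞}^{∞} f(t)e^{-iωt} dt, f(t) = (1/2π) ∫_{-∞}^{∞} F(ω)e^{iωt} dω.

f(t) = 2 t e^{- \frac{13 \left|{t}\right|}{5}} \left|{t}\right|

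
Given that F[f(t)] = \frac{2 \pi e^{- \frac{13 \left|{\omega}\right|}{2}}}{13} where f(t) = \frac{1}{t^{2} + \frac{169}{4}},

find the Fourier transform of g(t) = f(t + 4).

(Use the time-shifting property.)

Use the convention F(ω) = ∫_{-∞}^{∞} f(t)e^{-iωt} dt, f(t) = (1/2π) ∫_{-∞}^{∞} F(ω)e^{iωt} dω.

F[g](ω) = \frac{2 \pi e^{4 i \omega - \frac{13 \left|{\omega}\right|}{2}}}{13}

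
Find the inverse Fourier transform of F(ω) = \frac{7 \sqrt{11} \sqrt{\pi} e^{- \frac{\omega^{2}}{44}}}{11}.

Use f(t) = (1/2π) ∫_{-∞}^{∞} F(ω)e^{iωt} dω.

f(t) = 7 e^{- 11 t^{2}}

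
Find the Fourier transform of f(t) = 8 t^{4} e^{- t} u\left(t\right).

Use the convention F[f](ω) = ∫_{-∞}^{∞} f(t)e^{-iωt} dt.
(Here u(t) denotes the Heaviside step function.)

F(ω) = \frac{192}{\left(i \omega + 1\right)^{5}}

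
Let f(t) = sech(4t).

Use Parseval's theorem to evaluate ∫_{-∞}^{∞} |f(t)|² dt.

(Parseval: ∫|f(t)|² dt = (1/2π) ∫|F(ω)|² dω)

∫|f(t)|² dt = \frac{1}{2}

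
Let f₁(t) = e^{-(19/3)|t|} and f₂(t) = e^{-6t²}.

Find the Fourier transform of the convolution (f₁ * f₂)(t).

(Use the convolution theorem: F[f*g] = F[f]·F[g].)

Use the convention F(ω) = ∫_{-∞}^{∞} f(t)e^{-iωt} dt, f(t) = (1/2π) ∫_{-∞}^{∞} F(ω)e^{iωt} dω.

F[f₁*f₂](ω) = \frac{19 \sqrt{6} \sqrt{\pi} e^{- \frac{\omega^{2}}{24}}}{9 \omega^{2} + 361}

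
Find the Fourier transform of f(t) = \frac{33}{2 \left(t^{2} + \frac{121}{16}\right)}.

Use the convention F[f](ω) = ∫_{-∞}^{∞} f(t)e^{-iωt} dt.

F(ω) = 6 \pi e^{- \frac{11 \left|{\omega}\right|}{4}}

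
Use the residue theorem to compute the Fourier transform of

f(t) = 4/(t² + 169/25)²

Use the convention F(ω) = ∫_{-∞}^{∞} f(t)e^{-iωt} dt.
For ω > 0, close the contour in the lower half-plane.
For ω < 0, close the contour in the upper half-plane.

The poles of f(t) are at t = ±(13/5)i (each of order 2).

Let g(z) = f(z)e^{-iωz}; for large |z| the factor e^{-iωz} decays in the lower half-plane when ω > 0 and in the upper half-plane when ω < 0.

Case ω > 0 (lower half-plane, clockwise contour ⇒ F(ω) = -2πi·ΣRes):
  Res_{z = - \frac{13 i}{5}} g(z) = \frac{25 i \left(13 \omega + 5\right) e^{- \frac{13 \omega}{5}}}{2197} (pole of order 2)
  F(ω) = -2πi·ΣRes = \frac{50 \pi \left(13 \omega + 5\right) e^{- \frac{13 \omega}{5}}}{2197}

Case ω < 0 (upper half-plane, counterclockwise contour ⇒ F(ω) = +2πi·ΣRes):
  Res_{z = \frac{13 i}{5}} g(z) = \frac{25 i \left(13 \omega - 5\right) e^{\frac{13 \omega}{5}}}{2197} (pole of order 2)
  F(ω) = 2πi·ΣRes = \frac{50 \pi \left(5 - 13 \omega\right) e^{\frac{13 \omega}{5}}}{2197}

Both cases combine into a single formula in |ω|:

F(ω) = \frac{50 \pi \left(13 \left|{\omega}\right| + 5\right) e^{- \frac{13 \left|{\omega}\right|}{5}}}{2197}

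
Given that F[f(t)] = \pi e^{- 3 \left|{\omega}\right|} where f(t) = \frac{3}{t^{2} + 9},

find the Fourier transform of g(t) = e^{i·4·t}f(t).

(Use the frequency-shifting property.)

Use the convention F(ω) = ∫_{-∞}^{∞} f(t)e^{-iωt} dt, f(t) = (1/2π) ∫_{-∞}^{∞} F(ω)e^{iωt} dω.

F[g](ω) = \pi e^{- 3 \left|{\omega - 4}\right|}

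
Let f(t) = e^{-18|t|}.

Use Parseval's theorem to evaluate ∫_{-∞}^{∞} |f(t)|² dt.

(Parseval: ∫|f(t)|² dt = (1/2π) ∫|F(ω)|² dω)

∫|f(t)|² dt = \frac{1}{18}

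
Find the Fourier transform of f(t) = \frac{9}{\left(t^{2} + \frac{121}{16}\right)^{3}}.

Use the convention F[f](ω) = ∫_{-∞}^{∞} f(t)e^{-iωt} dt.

F(ω) = \frac{72 \pi \left(121 \omega^{2} + 132 \left|{\omega}\right| + 48\right) e^{- \frac{11 \left|{\omega}\right|}{4}}}{161051}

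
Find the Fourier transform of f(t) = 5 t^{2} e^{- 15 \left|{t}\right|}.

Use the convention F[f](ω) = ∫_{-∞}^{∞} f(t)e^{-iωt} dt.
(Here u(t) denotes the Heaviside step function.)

F(ω) = \frac{900 \left(75 - \omega^{2}\right)}{\left(\omega^{2} + 225\right)^{3}}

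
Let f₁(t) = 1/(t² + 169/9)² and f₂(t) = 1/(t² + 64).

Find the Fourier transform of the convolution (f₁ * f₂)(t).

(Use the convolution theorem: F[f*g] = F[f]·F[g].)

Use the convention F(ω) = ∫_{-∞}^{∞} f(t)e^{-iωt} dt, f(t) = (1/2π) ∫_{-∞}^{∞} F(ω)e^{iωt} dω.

F[f₁*f₂](ω) = \frac{9 \pi^{2} \left(13 \left|{\omega}\right| + 3\right) e^{- \frac{37 \left|{\omega}\right|}{3}}}{35152}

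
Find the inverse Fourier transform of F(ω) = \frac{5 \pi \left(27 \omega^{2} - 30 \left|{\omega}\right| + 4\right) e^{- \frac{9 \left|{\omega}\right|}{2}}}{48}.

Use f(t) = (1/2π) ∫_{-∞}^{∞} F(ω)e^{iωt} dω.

f(t) = \frac{5 t^{4}}{\left(t^{2} + \frac{81}{4}\right)^{3}}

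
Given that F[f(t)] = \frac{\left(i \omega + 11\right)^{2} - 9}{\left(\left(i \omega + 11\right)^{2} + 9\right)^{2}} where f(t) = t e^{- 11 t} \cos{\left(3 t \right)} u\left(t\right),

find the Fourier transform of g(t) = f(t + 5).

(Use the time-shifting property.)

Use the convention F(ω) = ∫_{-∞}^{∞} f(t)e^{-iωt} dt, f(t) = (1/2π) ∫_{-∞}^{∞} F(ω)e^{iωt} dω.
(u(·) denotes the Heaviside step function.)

F[g](ω) = \frac{\left(\left(i \omega + 11\right)^{2} - 9\right) e^{5 i \omega}}{\left(\left(i \omega + 11\right)^{2} + 9\right)^{2}}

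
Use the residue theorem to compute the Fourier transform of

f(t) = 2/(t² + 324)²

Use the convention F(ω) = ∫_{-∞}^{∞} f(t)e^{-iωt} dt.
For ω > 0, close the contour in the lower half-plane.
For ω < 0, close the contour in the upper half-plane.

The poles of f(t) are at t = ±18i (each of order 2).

Let g(z) = f(z)e^{-iωz}; for large |z| the factor e^{-iωz} decays in the lower half-plane when ω > 0 and in the upper half-plane when ω < 0.

Case ω > 0 (lower half-plane, clockwise contour ⇒ F(ω) = -2πi·ΣRes):
  Res_{z = - 18 i} g(z) = \frac{i \left(18 \omega + 1\right) e^{- 18 \omega}}{11664} (pole of order 2)
  F(ω) = -2πi·ΣRes = \frac{\pi \left(18 \omega + 1\right) e^{- 18 \omega}}{5832}

Case ω < 0 (upper half-plane, counterclockwise contour ⇒ F(ω) = +2πi·ΣRes):
  Res_{z = 18 i} g(z) = \frac{i \left(18 \omega - 1\right) e^{18 \omega}}{11664} (pole of order 2)
  F(ω) = 2πi·ΣRes = \frac{\pi \left(1 - 18 \omega\right) e^{18 \omega}}{5832}

Both cases combine into a single formula in |ω|:

F(ω) = \frac{\pi \left(18 \left|{\omega}\right| + 1\right) e^{- 18 \left|{\omega}\right|}}{5832}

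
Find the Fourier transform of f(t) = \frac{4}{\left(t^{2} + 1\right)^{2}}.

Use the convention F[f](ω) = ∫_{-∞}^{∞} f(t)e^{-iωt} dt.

F(ω) = 2 \pi \left(\left|{\omega}\right| + 1\right) e^{- \left|{\omega}\right|}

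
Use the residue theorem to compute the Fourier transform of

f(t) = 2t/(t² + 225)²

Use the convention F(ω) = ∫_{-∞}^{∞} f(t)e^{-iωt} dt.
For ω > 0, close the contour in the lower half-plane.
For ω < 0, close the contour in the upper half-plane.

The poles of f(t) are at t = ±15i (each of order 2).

Let g(z) = f(z)e^{-iωz}; for large |z| the factor e^{-iωz} decays in the lower half-plane when ω > 0 and in the upper half-plane when ω < 0.

Case ω > 0 (lower half-plane, clockwise contour ⇒ F(ω) = -2πi·ΣRes):
  Res_{z = - 15 i} g(z) = \frac{\omega e^{- 15 \omega}}{30} (pole of order 2)
  F(ω) = -2πi·ΣRes = - \frac{i \pi \omega e^{- 15 \omega}}{15}

Case ω < 0 (upper half-plane, counterclockwise contour ⇒ F(ω) = +2πi·ΣRes):
  Res_{z = 15 i} g(z) = - \frac{\omega e^{15 \omega}}{30} (pole of order 2)
  F(ω) = 2πi·ΣRes = - \frac{i \pi \omega e^{15 \omega}}{15}

Both cases combine into a single formula in |ω|:

F(ω) = - \frac{i \pi \omega e^{- 15 \left|{\omega}\right|}}{15}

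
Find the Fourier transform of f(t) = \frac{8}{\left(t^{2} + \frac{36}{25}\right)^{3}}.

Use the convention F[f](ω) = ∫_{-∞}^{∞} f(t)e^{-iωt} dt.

F(ω) = \frac{125 \pi \left(12 \omega^{2} + 30 \left|{\omega}\right| + 25\right) e^{- \frac{6 \left|{\omega}\right|}{5}}}{2592}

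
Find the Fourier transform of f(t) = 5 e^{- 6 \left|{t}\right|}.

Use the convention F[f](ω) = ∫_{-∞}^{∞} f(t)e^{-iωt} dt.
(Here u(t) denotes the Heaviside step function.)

F(ω) = \frac{60}{\omega^{2} + 36}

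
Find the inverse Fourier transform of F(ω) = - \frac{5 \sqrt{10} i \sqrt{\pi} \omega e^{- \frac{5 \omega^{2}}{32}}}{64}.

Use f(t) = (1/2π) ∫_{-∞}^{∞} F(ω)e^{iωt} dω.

f(t) = t e^{- \frac{8 t^{2}}{5}}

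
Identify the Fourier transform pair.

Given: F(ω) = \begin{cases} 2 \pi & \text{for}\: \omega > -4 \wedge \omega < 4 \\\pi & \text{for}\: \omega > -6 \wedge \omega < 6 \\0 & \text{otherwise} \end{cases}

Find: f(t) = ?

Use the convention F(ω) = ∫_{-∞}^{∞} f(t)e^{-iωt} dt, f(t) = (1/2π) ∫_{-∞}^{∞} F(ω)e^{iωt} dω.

f(t) = \frac{2 \sin{\left(5 t \right)} \cos{\left(t \right)}}{t}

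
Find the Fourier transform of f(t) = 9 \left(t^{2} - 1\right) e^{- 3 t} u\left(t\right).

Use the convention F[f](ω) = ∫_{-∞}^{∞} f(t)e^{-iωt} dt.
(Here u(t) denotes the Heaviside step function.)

F(ω) = \frac{9 \left(2 i \omega - \left(i \omega + 3\right)^{3} + 6\right)}{\left(i \omega + 3\right)^{4}}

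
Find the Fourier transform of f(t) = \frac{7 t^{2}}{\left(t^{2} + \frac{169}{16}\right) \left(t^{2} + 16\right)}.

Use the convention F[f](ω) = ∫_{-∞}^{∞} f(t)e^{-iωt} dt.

F(ω) = \frac{448 \pi e^{- 4 \left|{\omega}\right|}}{87} - \frac{364 \pi e^{- \frac{13 \left|{\omega}\right|}{4}}}{87}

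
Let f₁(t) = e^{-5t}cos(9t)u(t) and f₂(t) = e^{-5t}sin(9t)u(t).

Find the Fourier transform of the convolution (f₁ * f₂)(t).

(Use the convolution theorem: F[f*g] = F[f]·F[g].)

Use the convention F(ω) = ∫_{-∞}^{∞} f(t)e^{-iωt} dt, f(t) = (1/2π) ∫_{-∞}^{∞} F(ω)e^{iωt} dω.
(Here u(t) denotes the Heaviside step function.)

F[f₁*f₂](ω) = \frac{9 \left(i \omega + 5\right)}{\left(\left(i \omega + 5\right)^{2} + 81\right)^{2}}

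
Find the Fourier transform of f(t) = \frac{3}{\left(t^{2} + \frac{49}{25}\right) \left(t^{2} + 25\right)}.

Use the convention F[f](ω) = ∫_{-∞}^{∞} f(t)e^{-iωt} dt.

F(ω) = - \frac{5 \pi e^{- 5 \left|{\omega}\right|}}{192} + \frac{125 \pi e^{- \frac{7 \left|{\omega}\right|}{5}}}{1344}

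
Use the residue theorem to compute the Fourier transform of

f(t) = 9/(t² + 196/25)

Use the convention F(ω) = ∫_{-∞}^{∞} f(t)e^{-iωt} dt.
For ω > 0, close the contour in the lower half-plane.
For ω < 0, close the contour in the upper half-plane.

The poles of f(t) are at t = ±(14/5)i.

Let g(z) = f(z)e^{-iωz}; for large |z| the factor e^{-iωz} decays in the lower half-plane when ω > 0 and in the upper half-plane when ω < 0.

Case ω > 0 (lower half-plane, clockwise contour ⇒ F(ω) = -2πi·ΣRes):
  Res_{z = - \frac{14 i}{5}} g(z) = \frac{45 i e^{- \frac{14 \omega}{5}}}{28}
  F(ω) = -2πi·ΣRes = \frac{45 \pi e^{- \frac{14 \omega}{5}}}{14}

Case ω < 0 (upper half-plane, counterclockwise contour ⇒ F(ω) = +2πi·ΣRes):
  Res_{z = \frac{14 i}{5}} g(z) = - \frac{45 i e^{\frac{14 \omega}{5}}}{28}
  F(ω) = 2πi·ΣRes = \frac{45 \pi e^{\frac{14 \omega}{5}}}{14}

Both cases combine into a single formula in |ω|:

F(ω) = \frac{45 \pi e^{- \frac{14 \left|{\omega}\right|}{5}}}{14}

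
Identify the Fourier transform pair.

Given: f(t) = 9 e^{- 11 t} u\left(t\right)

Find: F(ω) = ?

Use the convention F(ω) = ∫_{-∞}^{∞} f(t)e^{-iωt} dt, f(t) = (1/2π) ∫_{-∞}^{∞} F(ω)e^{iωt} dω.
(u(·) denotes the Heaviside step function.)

F(ω) = \frac{9}{i \omega + 11}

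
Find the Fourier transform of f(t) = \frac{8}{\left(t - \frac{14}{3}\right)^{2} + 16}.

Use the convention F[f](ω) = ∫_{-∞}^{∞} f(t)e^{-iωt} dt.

F(ω) = 2 \pi e^{- \frac{14 i \omega}{3} - 4 \left|{\omega}\right|}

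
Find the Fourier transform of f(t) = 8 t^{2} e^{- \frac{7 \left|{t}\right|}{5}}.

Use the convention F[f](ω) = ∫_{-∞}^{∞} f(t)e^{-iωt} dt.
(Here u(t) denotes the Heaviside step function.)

F(ω) = \frac{28000 \left(49 - 75 \omega^{2}\right)}{\left(25 \omega^{2} + 49\right)^{3}}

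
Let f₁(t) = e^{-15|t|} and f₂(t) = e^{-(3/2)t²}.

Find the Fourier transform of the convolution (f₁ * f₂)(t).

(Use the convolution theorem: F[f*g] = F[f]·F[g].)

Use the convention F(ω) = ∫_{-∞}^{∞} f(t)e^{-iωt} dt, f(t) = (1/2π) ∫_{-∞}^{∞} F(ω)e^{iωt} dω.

F[f₁*f₂](ω) = \frac{10 \sqrt{6} \sqrt{\pi} e^{- \frac{\omega^{2}}{6}}}{\omega^{2} + 225}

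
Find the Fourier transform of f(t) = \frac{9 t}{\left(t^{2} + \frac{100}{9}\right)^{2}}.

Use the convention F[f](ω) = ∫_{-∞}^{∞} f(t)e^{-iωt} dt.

F(ω) = - \frac{27 i \pi \omega e^{- \frac{10 \left|{\omega}\right|}{3}}}{20}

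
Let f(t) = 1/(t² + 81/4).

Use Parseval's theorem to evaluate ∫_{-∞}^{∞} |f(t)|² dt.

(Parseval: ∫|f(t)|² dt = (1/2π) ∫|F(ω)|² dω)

∫|f(t)|² dt = \frac{4 \pi}{729}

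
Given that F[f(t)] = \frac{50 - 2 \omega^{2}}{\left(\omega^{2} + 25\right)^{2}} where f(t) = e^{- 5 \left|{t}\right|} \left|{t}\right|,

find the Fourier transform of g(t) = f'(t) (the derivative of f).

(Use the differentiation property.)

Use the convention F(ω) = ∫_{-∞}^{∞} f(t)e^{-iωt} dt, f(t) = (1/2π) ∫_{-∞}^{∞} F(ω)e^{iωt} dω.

F[g](ω) = - \frac{2 i \omega \left(\omega^{2} - 25\right)}{\left(\omega^{2} + 25\right)^{2}}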